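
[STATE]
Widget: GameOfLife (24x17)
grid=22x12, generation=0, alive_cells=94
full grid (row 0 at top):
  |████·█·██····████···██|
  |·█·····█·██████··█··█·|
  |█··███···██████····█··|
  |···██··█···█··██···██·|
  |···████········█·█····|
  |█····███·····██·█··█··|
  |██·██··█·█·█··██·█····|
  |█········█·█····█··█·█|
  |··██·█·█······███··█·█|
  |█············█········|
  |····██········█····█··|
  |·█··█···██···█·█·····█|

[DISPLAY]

Gen: 0                  
████·█·██····████···██  
·█·····█·██████··█··█·  
█··███···██████····█··  
···██··█···█··██···██·  
···████········█·█····  
█····███·····██·█··█··  
██·██··█·█·█··██·█····  
█········█·█····█··█·█  
··██·█·█······███··█·█  
█············█········  
····██········█····█··  
·█··█···██···█·█·····█  
                        
                        
                        
                        


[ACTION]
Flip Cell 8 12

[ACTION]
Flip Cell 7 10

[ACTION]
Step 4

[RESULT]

Gen: 4                  
·····███·█·········█··  
·········█····██···█··  
···············█······  
·██···█···············  
·█·███·██·············  
·█████·███············  
·██·█·█···█···········  
···█····█·········██··  
···██···███·····█·█···  
····█·█·······█·█·····  
····█·█·····█·········  
············█·█·······  
                        
                        
                        
                        


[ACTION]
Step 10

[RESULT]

Gen: 14                 
······················  
··············██······  
··············██······  
··█···················  
·█···█················  
█·····█···············  
·█···█················  
······················  
··██··················  
··██··········██······  
··············██······  
······················  
                        
                        
                        
                        


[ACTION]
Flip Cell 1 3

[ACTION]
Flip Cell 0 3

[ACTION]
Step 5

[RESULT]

Gen: 19                 
······················  
··············██······  
··············██······  
······················  
······················  
·█····················  
·█····················  
·█····················  
······················  
··············██······  
··············██······  
······················  
                        
                        
                        
                        


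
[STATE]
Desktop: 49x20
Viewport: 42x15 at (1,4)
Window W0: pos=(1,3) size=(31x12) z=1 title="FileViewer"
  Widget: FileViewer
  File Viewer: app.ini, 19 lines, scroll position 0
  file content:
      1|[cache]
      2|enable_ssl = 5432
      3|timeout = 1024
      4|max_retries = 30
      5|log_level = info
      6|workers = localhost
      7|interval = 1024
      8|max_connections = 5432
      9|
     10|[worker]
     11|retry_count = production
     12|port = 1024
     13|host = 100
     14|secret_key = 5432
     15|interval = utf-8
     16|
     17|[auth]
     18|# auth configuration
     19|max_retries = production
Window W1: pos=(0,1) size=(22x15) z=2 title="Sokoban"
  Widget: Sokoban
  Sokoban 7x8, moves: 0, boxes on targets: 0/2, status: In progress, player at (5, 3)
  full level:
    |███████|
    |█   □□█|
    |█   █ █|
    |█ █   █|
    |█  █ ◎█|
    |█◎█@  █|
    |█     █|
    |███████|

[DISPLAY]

███████             ┃         ┃           
█   □□█             ┃─────────┨           
█   █ █             ┃        ▲┃           
█ █   █             ┃        █┃           
█  █ ◎█             ┃        ░┃           
█◎█@  █             ┃        ░┃           
█     █             ┃        ░┃           
███████             ┃        ░┃           
Moves: 0  0/2       ┃        ░┃           
                    ┃32      ▼┃           
                    ┃━━━━━━━━━┛           
━━━━━━━━━━━━━━━━━━━━┛                     
                                          
                                          
                                          


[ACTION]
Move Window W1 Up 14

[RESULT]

█   □□█             ┃         ┃           
█   █ █             ┃─────────┨           
█ █   █             ┃        ▲┃           
█  █ ◎█             ┃        █┃           
█◎█@  █             ┃        ░┃           
█     █             ┃        ░┃           
███████             ┃        ░┃           
Moves: 0  0/2       ┃        ░┃           
                    ┃        ░┃           
                    ┃32      ▼┃           
━━━━━━━━━━━━━━━━━━━━┛━━━━━━━━━┛           
                                          
                                          
                                          
                                          


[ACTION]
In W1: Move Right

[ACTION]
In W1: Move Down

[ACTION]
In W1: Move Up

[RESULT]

█   □□█             ┃         ┃           
█   █ █             ┃─────────┨           
█ █   █             ┃        ▲┃           
█  █ ◎█             ┃        █┃           
█◎█ @ █             ┃        ░┃           
█     █             ┃        ░┃           
███████             ┃        ░┃           
Moves: 3  0/2       ┃        ░┃           
                    ┃        ░┃           
                    ┃32      ▼┃           
━━━━━━━━━━━━━━━━━━━━┛━━━━━━━━━┛           
                                          
                                          
                                          
                                          


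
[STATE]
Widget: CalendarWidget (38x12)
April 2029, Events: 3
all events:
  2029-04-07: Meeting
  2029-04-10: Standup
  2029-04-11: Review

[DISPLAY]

              April 2029              
Mo Tu We Th Fr Sa Su                  
                   1                  
 2  3  4  5  6  7*  8                 
 9 10* 11* 12 13 14 15                
16 17 18 19 20 21 22                  
23 24 25 26 27 28 29                  
30                                    
                                      
                                      
                                      
                                      


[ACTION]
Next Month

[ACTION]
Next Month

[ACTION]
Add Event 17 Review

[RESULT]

              June 2029               
Mo Tu We Th Fr Sa Su                  
             1  2  3                  
 4  5  6  7  8  9 10                  
11 12 13 14 15 16 17*                 
18 19 20 21 22 23 24                  
25 26 27 28 29 30                     
                                      
                                      
                                      
                                      
                                      


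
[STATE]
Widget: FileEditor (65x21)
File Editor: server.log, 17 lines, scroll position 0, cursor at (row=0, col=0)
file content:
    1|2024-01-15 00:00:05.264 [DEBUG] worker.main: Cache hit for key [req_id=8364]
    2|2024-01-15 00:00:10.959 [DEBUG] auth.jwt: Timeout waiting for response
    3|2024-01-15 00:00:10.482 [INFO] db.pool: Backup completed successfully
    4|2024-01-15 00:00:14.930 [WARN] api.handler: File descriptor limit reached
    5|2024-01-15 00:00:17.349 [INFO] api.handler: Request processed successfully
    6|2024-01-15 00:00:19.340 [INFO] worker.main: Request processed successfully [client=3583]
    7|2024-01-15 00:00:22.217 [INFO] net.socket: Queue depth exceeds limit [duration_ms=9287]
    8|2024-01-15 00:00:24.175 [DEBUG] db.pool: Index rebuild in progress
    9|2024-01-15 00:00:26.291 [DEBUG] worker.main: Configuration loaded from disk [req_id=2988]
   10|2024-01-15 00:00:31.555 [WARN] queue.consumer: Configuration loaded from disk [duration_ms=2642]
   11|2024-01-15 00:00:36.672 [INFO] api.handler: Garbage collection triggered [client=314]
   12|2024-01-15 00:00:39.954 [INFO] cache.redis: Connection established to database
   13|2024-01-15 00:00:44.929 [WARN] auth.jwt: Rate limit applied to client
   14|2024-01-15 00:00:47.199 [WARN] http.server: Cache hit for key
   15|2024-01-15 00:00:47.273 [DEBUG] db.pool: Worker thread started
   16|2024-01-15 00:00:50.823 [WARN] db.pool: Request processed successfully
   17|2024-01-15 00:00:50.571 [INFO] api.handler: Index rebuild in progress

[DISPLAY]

█024-01-15 00:00:05.264 [DEBUG] worker.main: Cache hit for key [▲
2024-01-15 00:00:10.959 [DEBUG] auth.jwt: Timeout waiting for re█
2024-01-15 00:00:10.482 [INFO] db.pool: Backup completed success░
2024-01-15 00:00:14.930 [WARN] api.handler: File descriptor limi░
2024-01-15 00:00:17.349 [INFO] api.handler: Request processed su░
2024-01-15 00:00:19.340 [INFO] worker.main: Request processed su░
2024-01-15 00:00:22.217 [INFO] net.socket: Queue depth exceeds l░
2024-01-15 00:00:24.175 [DEBUG] db.pool: Index rebuild in progre░
2024-01-15 00:00:26.291 [DEBUG] worker.main: Configuration loade░
2024-01-15 00:00:31.555 [WARN] queue.consumer: Configuration loa░
2024-01-15 00:00:36.672 [INFO] api.handler: Garbage collection t░
2024-01-15 00:00:39.954 [INFO] cache.redis: Connection establish░
2024-01-15 00:00:44.929 [WARN] auth.jwt: Rate limit applied to c░
2024-01-15 00:00:47.199 [WARN] http.server: Cache hit for key   ░
2024-01-15 00:00:47.273 [DEBUG] db.pool: Worker thread started  ░
2024-01-15 00:00:50.823 [WARN] db.pool: Request processed succes░
2024-01-15 00:00:50.571 [INFO] api.handler: Index rebuild in pro░
                                                                ░
                                                                ░
                                                                ░
                                                                ▼


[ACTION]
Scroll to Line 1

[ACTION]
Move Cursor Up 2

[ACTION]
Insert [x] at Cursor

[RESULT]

x█024-01-15 00:00:05.264 [DEBUG] worker.main: Cache hit for key ▲
2024-01-15 00:00:10.959 [DEBUG] auth.jwt: Timeout waiting for re█
2024-01-15 00:00:10.482 [INFO] db.pool: Backup completed success░
2024-01-15 00:00:14.930 [WARN] api.handler: File descriptor limi░
2024-01-15 00:00:17.349 [INFO] api.handler: Request processed su░
2024-01-15 00:00:19.340 [INFO] worker.main: Request processed su░
2024-01-15 00:00:22.217 [INFO] net.socket: Queue depth exceeds l░
2024-01-15 00:00:24.175 [DEBUG] db.pool: Index rebuild in progre░
2024-01-15 00:00:26.291 [DEBUG] worker.main: Configuration loade░
2024-01-15 00:00:31.555 [WARN] queue.consumer: Configuration loa░
2024-01-15 00:00:36.672 [INFO] api.handler: Garbage collection t░
2024-01-15 00:00:39.954 [INFO] cache.redis: Connection establish░
2024-01-15 00:00:44.929 [WARN] auth.jwt: Rate limit applied to c░
2024-01-15 00:00:47.199 [WARN] http.server: Cache hit for key   ░
2024-01-15 00:00:47.273 [DEBUG] db.pool: Worker thread started  ░
2024-01-15 00:00:50.823 [WARN] db.pool: Request processed succes░
2024-01-15 00:00:50.571 [INFO] api.handler: Index rebuild in pro░
                                                                ░
                                                                ░
                                                                ░
                                                                ▼


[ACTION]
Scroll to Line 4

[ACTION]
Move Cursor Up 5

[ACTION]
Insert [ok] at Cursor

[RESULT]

xok█024-01-15 00:00:05.264 [DEBUG] worker.main: Cache hit for ke▲
2024-01-15 00:00:10.959 [DEBUG] auth.jwt: Timeout waiting for re█
2024-01-15 00:00:10.482 [INFO] db.pool: Backup completed success░
2024-01-15 00:00:14.930 [WARN] api.handler: File descriptor limi░
2024-01-15 00:00:17.349 [INFO] api.handler: Request processed su░
2024-01-15 00:00:19.340 [INFO] worker.main: Request processed su░
2024-01-15 00:00:22.217 [INFO] net.socket: Queue depth exceeds l░
2024-01-15 00:00:24.175 [DEBUG] db.pool: Index rebuild in progre░
2024-01-15 00:00:26.291 [DEBUG] worker.main: Configuration loade░
2024-01-15 00:00:31.555 [WARN] queue.consumer: Configuration loa░
2024-01-15 00:00:36.672 [INFO] api.handler: Garbage collection t░
2024-01-15 00:00:39.954 [INFO] cache.redis: Connection establish░
2024-01-15 00:00:44.929 [WARN] auth.jwt: Rate limit applied to c░
2024-01-15 00:00:47.199 [WARN] http.server: Cache hit for key   ░
2024-01-15 00:00:47.273 [DEBUG] db.pool: Worker thread started  ░
2024-01-15 00:00:50.823 [WARN] db.pool: Request processed succes░
2024-01-15 00:00:50.571 [INFO] api.handler: Index rebuild in pro░
                                                                ░
                                                                ░
                                                                ░
                                                                ▼


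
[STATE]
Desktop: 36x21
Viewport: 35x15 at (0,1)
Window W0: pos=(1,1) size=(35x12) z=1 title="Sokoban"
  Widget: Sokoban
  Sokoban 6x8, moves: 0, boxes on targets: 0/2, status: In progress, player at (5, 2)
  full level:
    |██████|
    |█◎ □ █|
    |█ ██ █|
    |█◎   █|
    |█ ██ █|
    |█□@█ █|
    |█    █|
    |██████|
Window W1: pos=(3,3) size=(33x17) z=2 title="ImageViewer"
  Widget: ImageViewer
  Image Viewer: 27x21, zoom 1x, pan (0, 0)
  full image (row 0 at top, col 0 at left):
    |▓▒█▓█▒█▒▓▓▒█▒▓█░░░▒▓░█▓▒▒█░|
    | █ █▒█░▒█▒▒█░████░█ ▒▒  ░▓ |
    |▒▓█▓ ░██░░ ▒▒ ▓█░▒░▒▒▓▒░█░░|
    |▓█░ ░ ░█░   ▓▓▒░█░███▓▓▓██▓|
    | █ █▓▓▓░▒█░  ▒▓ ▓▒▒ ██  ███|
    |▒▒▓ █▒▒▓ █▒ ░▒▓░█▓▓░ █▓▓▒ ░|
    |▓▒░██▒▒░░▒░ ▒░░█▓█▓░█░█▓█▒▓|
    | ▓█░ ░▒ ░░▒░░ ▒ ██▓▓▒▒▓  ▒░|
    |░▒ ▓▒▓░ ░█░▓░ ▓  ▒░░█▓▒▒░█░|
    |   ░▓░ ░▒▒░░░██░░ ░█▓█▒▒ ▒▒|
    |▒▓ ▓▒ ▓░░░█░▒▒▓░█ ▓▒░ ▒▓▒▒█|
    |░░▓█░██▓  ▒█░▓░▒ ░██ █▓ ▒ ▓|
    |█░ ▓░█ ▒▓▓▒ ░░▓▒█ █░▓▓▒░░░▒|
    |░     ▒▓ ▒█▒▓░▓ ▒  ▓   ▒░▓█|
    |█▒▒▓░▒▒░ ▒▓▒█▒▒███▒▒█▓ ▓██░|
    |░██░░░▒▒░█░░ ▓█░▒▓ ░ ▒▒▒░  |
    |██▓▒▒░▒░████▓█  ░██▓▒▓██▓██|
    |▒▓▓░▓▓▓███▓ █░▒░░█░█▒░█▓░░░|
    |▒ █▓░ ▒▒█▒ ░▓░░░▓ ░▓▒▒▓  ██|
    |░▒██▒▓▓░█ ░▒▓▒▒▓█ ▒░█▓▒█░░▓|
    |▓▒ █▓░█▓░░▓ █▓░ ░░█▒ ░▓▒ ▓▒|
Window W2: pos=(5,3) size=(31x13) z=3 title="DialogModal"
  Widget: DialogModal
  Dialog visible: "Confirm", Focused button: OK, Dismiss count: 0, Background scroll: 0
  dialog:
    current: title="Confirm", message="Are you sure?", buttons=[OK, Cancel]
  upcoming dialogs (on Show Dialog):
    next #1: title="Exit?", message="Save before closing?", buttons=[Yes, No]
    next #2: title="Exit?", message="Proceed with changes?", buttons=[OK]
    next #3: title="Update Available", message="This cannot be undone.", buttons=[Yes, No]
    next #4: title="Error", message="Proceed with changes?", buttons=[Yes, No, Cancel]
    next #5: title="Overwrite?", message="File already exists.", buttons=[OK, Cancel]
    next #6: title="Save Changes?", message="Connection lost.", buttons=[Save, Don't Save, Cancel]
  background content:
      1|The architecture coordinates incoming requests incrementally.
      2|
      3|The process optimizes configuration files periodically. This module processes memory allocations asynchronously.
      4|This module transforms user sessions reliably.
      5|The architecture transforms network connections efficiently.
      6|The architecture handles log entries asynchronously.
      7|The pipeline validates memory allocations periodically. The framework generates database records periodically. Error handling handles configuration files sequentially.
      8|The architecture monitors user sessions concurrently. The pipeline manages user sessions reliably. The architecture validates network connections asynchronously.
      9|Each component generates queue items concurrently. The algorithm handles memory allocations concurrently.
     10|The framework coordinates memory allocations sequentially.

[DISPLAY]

 ┏━━━━━━━━━━━━━━━━━━━━━━━━━━━━━━━━━
 ┃ Sokoban                         
 ┠─┏━┏━━━━━━━━━━━━━━━━━━━━━━━━━━━━━
 ┃█┃ ┃ DialogModal                 
 ┃█┠─┠─────────────────────────────
 ┃█┃▓┃The architecture coordinates 
 ┃█┃ ┃                             
 ┃█┃▒┃The pr┌───────────────┐onfigu
 ┃█┃▓┃This m│    Confirm    │user s
 ┃█┃ ┃The ar│ Are you sure? │orms n
 ┃█┃▒┃The ar│ [OK]  Cancel  │s log 
 ┗━┃▓┃The pi└───────────────┘memory
   ┃ ┃The architecture monitors use
   ┃░┃Each component generates queu
   ┃ ┗━━━━━━━━━━━━━━━━━━━━━━━━━━━━━


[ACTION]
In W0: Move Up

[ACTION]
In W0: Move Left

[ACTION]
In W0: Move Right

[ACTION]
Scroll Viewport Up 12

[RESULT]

                                   
 ┏━━━━━━━━━━━━━━━━━━━━━━━━━━━━━━━━━
 ┃ Sokoban                         
 ┠─┏━┏━━━━━━━━━━━━━━━━━━━━━━━━━━━━━
 ┃█┃ ┃ DialogModal                 
 ┃█┠─┠─────────────────────────────
 ┃█┃▓┃The architecture coordinates 
 ┃█┃ ┃                             
 ┃█┃▒┃The pr┌───────────────┐onfigu
 ┃█┃▓┃This m│    Confirm    │user s
 ┃█┃ ┃The ar│ Are you sure? │orms n
 ┃█┃▒┃The ar│ [OK]  Cancel  │s log 
 ┗━┃▓┃The pi└───────────────┘memory
   ┃ ┃The architecture monitors use
   ┃░┃Each component generates queu


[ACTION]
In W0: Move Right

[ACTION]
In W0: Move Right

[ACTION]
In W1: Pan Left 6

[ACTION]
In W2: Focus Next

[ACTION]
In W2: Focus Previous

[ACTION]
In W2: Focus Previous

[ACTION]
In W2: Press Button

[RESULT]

                                   
 ┏━━━━━━━━━━━━━━━━━━━━━━━━━━━━━━━━━
 ┃ Sokoban                         
 ┠─┏━┏━━━━━━━━━━━━━━━━━━━━━━━━━━━━━
 ┃█┃ ┃ DialogModal                 
 ┃█┠─┠─────────────────────────────
 ┃█┃▓┃The architecture coordinates 
 ┃█┃ ┃                             
 ┃█┃▒┃The process optimizes configu
 ┃█┃▓┃This module transforms user s
 ┃█┃ ┃The architecture transforms n
 ┃█┃▒┃The architecture handles log 
 ┗━┃▓┃The pipeline validates memory
   ┃ ┃The architecture monitors use
   ┃░┃Each component generates queu


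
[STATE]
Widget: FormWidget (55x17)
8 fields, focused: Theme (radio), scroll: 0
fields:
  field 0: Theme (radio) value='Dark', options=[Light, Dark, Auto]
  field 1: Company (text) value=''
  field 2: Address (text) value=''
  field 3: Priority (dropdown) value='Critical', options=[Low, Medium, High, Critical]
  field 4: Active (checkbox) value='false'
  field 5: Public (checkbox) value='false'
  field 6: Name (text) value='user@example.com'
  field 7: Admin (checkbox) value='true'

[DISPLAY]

> Theme:      ( ) Light  (●) Dark  ( ) Auto            
  Company:    [                                       ]
  Address:    [                                       ]
  Priority:   [Critical                              ▼]
  Active:     [ ]                                      
  Public:     [ ]                                      
  Name:       [user@example.com                       ]
  Admin:      [x]                                      
                                                       
                                                       
                                                       
                                                       
                                                       
                                                       
                                                       
                                                       
                                                       


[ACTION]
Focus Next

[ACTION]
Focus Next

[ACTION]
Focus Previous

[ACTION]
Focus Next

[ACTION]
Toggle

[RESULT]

  Theme:      ( ) Light  (●) Dark  ( ) Auto            
  Company:    [                                       ]
> Address:    [                                       ]
  Priority:   [Critical                              ▼]
  Active:     [ ]                                      
  Public:     [ ]                                      
  Name:       [user@example.com                       ]
  Admin:      [x]                                      
                                                       
                                                       
                                                       
                                                       
                                                       
                                                       
                                                       
                                                       
                                                       


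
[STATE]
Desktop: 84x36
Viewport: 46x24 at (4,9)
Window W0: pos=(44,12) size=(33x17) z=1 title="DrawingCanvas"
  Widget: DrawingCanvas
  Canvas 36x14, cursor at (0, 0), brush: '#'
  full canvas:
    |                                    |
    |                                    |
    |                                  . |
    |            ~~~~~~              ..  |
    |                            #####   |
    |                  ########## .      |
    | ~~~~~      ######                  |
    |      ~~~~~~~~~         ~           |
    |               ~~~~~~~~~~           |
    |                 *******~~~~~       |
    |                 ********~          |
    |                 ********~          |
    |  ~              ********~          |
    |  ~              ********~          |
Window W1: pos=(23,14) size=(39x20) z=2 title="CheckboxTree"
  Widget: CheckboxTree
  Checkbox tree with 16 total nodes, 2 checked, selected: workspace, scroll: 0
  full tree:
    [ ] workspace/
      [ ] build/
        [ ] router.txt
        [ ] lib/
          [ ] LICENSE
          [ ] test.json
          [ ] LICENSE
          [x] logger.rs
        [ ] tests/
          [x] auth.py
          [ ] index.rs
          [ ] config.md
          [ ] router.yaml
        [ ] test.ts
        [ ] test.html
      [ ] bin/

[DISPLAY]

                                              
                                              
                                              
                                        ┏━━━━━
                                        ┃ Draw
                   ┏━━━━━━━━━━━━━━━━━━━━━━━━━━
                   ┃ CheckboxTree             
                   ┠──────────────────────────
                   ┃>[-] workspace/           
                   ┃   [-] build/             
                   ┃     [ ] router.txt       
                   ┃     [-] lib/             
                   ┃       [ ] LICENSE        
                   ┃       [ ] test.json      
                   ┃       [ ] LICENSE        
                   ┃       [x] logger.rs      
                   ┃     [-] tests/           
                   ┃       [x] auth.py        
                   ┃       [ ] index.rs       
                   ┃       [ ] config.md      
                   ┃       [ ] router.yaml    
                   ┃     [ ] test.ts          
                   ┃     [ ] test.html        
                   ┃   [ ] bin/               


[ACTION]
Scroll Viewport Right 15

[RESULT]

                                              
                                              
                                              
                         ┏━━━━━━━━━━━━━━━━━━━━
                         ┃ DrawingCanvas      
    ┏━━━━━━━━━━━━━━━━━━━━━━━━━━━━━━━━━━━━━┓───
    ┃ CheckboxTree                        ┃   
    ┠─────────────────────────────────────┨   
    ┃>[-] workspace/                      ┃   
    ┃   [-] build/                        ┃~  
    ┃     [ ] router.txt                  ┃   
    ┃     [-] lib/                        ┃ ##
    ┃       [ ] LICENSE                   ┃#  
    ┃       [ ] test.json                 ┃   
    ┃       [ ] LICENSE                   ┃~~~
    ┃       [x] logger.rs                 ┃***
    ┃     [-] tests/                      ┃***
    ┃       [x] auth.py                   ┃***
    ┃       [ ] index.rs                  ┃***
    ┃       [ ] config.md                 ┃━━━
    ┃       [ ] router.yaml               ┃   
    ┃     [ ] test.ts                     ┃   
    ┃     [ ] test.html                   ┃   
    ┃   [ ] bin/                          ┃   


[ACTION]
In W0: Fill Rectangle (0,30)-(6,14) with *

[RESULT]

                                              
                                              
                                              
                         ┏━━━━━━━━━━━━━━━━━━━━
                         ┃ DrawingCanvas      
    ┏━━━━━━━━━━━━━━━━━━━━━━━━━━━━━━━━━━━━━┓───
    ┃ CheckboxTree                        ┃***
    ┠─────────────────────────────────────┨***
    ┃>[-] workspace/                      ┃***
    ┃   [-] build/                        ┃***
    ┃     [ ] router.txt                  ┃***
    ┃     [-] lib/                        ┃***
    ┃       [ ] LICENSE                   ┃***
    ┃       [ ] test.json                 ┃   
    ┃       [ ] LICENSE                   ┃~~~
    ┃       [x] logger.rs                 ┃***
    ┃     [-] tests/                      ┃***
    ┃       [x] auth.py                   ┃***
    ┃       [ ] index.rs                  ┃***
    ┃       [ ] config.md                 ┃━━━
    ┃       [ ] router.yaml               ┃   
    ┃     [ ] test.ts                     ┃   
    ┃     [ ] test.html                   ┃   
    ┃   [ ] bin/                          ┃   


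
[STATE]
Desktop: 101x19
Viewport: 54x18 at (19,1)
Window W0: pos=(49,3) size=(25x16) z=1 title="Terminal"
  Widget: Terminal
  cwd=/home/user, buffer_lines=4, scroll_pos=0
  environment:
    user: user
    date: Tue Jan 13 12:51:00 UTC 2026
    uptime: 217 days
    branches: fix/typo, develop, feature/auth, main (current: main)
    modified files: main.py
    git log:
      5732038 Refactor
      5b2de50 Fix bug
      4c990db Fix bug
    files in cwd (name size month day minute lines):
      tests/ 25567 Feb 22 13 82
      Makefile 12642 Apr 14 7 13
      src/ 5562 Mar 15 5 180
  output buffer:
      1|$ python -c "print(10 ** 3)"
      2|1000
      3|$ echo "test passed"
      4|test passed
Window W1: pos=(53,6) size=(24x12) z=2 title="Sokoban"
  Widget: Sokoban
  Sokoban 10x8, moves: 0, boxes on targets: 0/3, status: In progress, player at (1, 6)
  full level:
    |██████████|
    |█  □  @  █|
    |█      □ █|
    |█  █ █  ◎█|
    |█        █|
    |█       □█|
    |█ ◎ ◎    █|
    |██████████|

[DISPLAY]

                                                      
                                                      
                              ┏━━━━━━━━━━━━━━━━━━━━━━━
                              ┃ Terminal              
                              ┠───────────────────────
                              ┃$ p┏━━━━━━━━━━━━━━━━━━━
                              ┃100┃ Sokoban           
                              ┃$ e┠───────────────────
                              ┃tes┃██████████         
                              ┃$ █┃█  □  @  █         
                              ┃   ┃█      □ █         
                              ┃   ┃█  █ █  ◎█         
                              ┃   ┃█        █         
                              ┃   ┃█       □█         
                              ┃   ┃█ ◎ ◎    █         
                              ┃   ┃██████████         
                              ┃   ┗━━━━━━━━━━━━━━━━━━━
                              ┗━━━━━━━━━━━━━━━━━━━━━━━


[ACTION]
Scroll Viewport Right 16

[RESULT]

                                                      
                                                      
              ┏━━━━━━━━━━━━━━━━━━━━━━━┓               
              ┃ Terminal              ┃               
              ┠───────────────────────┨               
              ┃$ p┏━━━━━━━━━━━━━━━━━━━━━━┓            
              ┃100┃ Sokoban              ┃            
              ┃$ e┠──────────────────────┨            
              ┃tes┃██████████            ┃            
              ┃$ █┃█  □  @  █            ┃            
              ┃   ┃█      □ █            ┃            
              ┃   ┃█  █ █  ◎█            ┃            
              ┃   ┃█        █            ┃            
              ┃   ┃█       □█            ┃            
              ┃   ┃█ ◎ ◎    █            ┃            
              ┃   ┃██████████            ┃            
              ┃   ┗━━━━━━━━━━━━━━━━━━━━━━┛            
              ┗━━━━━━━━━━━━━━━━━━━━━━━┛               


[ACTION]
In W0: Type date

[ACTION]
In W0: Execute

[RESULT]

                                                      
                                                      
              ┏━━━━━━━━━━━━━━━━━━━━━━━┓               
              ┃ Terminal              ┃               
              ┠───────────────────────┨               
              ┃$ p┏━━━━━━━━━━━━━━━━━━━━━━┓            
              ┃100┃ Sokoban              ┃            
              ┃$ e┠──────────────────────┨            
              ┃tes┃██████████            ┃            
              ┃$ d┃█  □  @  █            ┃            
              ┃Tue┃█      □ █            ┃            
              ┃$ █┃█  █ █  ◎█            ┃            
              ┃   ┃█        █            ┃            
              ┃   ┃█       □█            ┃            
              ┃   ┃█ ◎ ◎    █            ┃            
              ┃   ┃██████████            ┃            
              ┃   ┗━━━━━━━━━━━━━━━━━━━━━━┛            
              ┗━━━━━━━━━━━━━━━━━━━━━━━┛               


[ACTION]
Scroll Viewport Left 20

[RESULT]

                                                      
                                                      
                                  ┏━━━━━━━━━━━━━━━━━━━
                                  ┃ Terminal          
                                  ┠───────────────────
                                  ┃$ p┏━━━━━━━━━━━━━━━
                                  ┃100┃ Sokoban       
                                  ┃$ e┠───────────────
                                  ┃tes┃██████████     
                                  ┃$ d┃█  □  @  █     
                                  ┃Tue┃█      □ █     
                                  ┃$ █┃█  █ █  ◎█     
                                  ┃   ┃█        █     
                                  ┃   ┃█       □█     
                                  ┃   ┃█ ◎ ◎    █     
                                  ┃   ┃██████████     
                                  ┃   ┗━━━━━━━━━━━━━━━
                                  ┗━━━━━━━━━━━━━━━━━━━


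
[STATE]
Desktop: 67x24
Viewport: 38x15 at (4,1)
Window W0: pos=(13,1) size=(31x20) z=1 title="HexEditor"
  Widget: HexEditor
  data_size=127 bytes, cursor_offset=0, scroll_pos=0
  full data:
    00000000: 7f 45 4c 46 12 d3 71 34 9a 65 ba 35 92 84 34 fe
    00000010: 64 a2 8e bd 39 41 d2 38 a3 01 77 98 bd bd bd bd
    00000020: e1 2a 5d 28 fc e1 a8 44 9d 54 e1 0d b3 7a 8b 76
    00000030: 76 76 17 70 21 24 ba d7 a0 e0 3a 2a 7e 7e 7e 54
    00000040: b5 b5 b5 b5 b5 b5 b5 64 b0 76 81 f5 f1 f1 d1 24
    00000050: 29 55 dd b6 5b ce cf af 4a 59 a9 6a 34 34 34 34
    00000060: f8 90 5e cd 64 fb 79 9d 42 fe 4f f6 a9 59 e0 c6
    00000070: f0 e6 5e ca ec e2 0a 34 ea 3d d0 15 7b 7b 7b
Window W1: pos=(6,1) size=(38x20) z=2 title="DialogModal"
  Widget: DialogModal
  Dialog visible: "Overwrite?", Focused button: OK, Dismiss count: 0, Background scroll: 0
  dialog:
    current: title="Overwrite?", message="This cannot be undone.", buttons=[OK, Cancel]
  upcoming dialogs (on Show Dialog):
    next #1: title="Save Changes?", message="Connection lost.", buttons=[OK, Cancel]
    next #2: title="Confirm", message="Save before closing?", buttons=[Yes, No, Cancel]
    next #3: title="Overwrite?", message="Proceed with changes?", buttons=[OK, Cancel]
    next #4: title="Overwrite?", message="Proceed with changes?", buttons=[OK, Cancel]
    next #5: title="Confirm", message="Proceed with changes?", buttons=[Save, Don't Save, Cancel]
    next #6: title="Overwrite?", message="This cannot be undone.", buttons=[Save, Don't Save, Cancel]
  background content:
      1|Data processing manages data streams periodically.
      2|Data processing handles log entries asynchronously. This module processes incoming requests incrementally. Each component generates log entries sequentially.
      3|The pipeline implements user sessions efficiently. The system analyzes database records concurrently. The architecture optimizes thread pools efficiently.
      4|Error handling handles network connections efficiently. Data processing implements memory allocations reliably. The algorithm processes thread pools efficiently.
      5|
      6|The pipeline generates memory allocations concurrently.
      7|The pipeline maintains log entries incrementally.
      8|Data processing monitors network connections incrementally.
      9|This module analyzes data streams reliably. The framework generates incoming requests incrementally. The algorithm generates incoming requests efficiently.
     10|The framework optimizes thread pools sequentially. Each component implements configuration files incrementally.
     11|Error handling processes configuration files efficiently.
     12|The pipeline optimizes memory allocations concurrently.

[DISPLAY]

  ┏━━━━━━━━━━━━━━━━━━━━━━━━━━━━━━━━━━━
  ┃ DialogModal                       
  ┠───────────────────────────────────
  ┃Data processing manages data stream
  ┃Data processing handles log entries
  ┃The pipeline implements user sessio
  ┃Error handling handles network conn
  ┃                                   
  ┃The p┌────────────────────────┐lloc
  ┃The p│       Overwrite?       │ies 
  ┃Data │ This cannot be undone. │k co
  ┃This │     [OK]  Cancel       │ms r
  ┃The f└────────────────────────┘pool
  ┃Error handling processes configurat
  ┃The pipeline optimizes memory alloc


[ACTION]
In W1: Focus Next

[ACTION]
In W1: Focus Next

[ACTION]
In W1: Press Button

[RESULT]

  ┏━━━━━━━━━━━━━━━━━━━━━━━━━━━━━━━━━━━
  ┃ DialogModal                       
  ┠───────────────────────────────────
  ┃Data processing manages data stream
  ┃Data processing handles log entries
  ┃The pipeline implements user sessio
  ┃Error handling handles network conn
  ┃                                   
  ┃The pipeline generates memory alloc
  ┃The pipeline maintains log entries 
  ┃Data processing monitors network co
  ┃This module analyzes data streams r
  ┃The framework optimizes thread pool
  ┃Error handling processes configurat
  ┃The pipeline optimizes memory alloc


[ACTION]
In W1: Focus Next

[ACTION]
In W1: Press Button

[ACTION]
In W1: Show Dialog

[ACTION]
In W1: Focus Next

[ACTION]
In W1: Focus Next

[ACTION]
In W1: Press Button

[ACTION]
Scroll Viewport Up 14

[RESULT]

                                      
  ┏━━━━━━━━━━━━━━━━━━━━━━━━━━━━━━━━━━━
  ┃ DialogModal                       
  ┠───────────────────────────────────
  ┃Data processing manages data stream
  ┃Data processing handles log entries
  ┃The pipeline implements user sessio
  ┃Error handling handles network conn
  ┃                                   
  ┃The pipeline generates memory alloc
  ┃The pipeline maintains log entries 
  ┃Data processing monitors network co
  ┃This module analyzes data streams r
  ┃The framework optimizes thread pool
  ┃Error handling processes configurat
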